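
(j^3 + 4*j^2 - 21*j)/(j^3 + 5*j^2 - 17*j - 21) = j/(j + 1)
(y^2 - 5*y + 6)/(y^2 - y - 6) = (y - 2)/(y + 2)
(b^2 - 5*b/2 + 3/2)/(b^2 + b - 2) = (b - 3/2)/(b + 2)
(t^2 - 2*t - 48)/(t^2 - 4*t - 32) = (t + 6)/(t + 4)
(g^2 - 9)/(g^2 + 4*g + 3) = (g - 3)/(g + 1)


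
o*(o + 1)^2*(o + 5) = o^4 + 7*o^3 + 11*o^2 + 5*o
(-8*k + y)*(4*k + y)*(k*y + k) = -32*k^3*y - 32*k^3 - 4*k^2*y^2 - 4*k^2*y + k*y^3 + k*y^2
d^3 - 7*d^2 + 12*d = d*(d - 4)*(d - 3)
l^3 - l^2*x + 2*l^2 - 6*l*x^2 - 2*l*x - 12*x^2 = (l + 2)*(l - 3*x)*(l + 2*x)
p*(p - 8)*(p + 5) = p^3 - 3*p^2 - 40*p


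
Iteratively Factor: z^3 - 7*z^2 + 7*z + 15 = (z - 3)*(z^2 - 4*z - 5) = (z - 5)*(z - 3)*(z + 1)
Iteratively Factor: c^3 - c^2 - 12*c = (c + 3)*(c^2 - 4*c) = c*(c + 3)*(c - 4)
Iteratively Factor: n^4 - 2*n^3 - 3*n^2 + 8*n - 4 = (n - 1)*(n^3 - n^2 - 4*n + 4) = (n - 1)*(n + 2)*(n^2 - 3*n + 2) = (n - 1)^2*(n + 2)*(n - 2)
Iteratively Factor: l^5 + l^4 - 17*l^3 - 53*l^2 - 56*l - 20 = (l - 5)*(l^4 + 6*l^3 + 13*l^2 + 12*l + 4) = (l - 5)*(l + 1)*(l^3 + 5*l^2 + 8*l + 4) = (l - 5)*(l + 1)*(l + 2)*(l^2 + 3*l + 2) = (l - 5)*(l + 1)*(l + 2)^2*(l + 1)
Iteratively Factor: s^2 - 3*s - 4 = (s + 1)*(s - 4)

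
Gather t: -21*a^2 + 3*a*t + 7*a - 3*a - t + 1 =-21*a^2 + 4*a + t*(3*a - 1) + 1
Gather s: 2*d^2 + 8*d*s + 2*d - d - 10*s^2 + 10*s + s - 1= 2*d^2 + d - 10*s^2 + s*(8*d + 11) - 1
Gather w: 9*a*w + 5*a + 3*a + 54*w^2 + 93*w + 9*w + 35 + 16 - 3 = 8*a + 54*w^2 + w*(9*a + 102) + 48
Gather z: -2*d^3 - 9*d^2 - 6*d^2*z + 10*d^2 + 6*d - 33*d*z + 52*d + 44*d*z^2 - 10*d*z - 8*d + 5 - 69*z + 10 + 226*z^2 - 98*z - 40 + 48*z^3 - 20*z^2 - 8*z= -2*d^3 + d^2 + 50*d + 48*z^3 + z^2*(44*d + 206) + z*(-6*d^2 - 43*d - 175) - 25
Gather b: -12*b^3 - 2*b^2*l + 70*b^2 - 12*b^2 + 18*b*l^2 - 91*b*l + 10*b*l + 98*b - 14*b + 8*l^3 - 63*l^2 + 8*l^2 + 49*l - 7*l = -12*b^3 + b^2*(58 - 2*l) + b*(18*l^2 - 81*l + 84) + 8*l^3 - 55*l^2 + 42*l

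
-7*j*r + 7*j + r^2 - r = (-7*j + r)*(r - 1)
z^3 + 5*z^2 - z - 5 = (z - 1)*(z + 1)*(z + 5)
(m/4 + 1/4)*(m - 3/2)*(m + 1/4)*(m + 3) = m^4/4 + 11*m^3/16 - 19*m^2/32 - 21*m/16 - 9/32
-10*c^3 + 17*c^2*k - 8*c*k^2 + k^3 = (-5*c + k)*(-2*c + k)*(-c + k)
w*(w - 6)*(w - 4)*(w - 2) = w^4 - 12*w^3 + 44*w^2 - 48*w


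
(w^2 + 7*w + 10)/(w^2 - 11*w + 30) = (w^2 + 7*w + 10)/(w^2 - 11*w + 30)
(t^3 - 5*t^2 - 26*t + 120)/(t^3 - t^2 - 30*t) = (t - 4)/t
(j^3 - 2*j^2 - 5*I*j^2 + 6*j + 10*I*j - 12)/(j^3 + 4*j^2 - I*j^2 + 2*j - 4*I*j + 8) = (j^2 + j*(-2 - 6*I) + 12*I)/(j^2 + j*(4 - 2*I) - 8*I)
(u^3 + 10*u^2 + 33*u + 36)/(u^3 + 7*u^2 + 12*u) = (u + 3)/u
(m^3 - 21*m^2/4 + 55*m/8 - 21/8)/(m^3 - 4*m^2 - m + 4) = (8*m^2 - 34*m + 21)/(8*(m^2 - 3*m - 4))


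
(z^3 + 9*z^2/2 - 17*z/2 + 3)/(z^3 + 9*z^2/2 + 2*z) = (2*z^3 + 9*z^2 - 17*z + 6)/(z*(2*z^2 + 9*z + 4))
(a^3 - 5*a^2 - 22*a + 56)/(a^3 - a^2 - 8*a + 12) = (a^2 - 3*a - 28)/(a^2 + a - 6)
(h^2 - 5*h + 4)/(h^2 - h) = (h - 4)/h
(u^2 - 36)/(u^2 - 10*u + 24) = (u + 6)/(u - 4)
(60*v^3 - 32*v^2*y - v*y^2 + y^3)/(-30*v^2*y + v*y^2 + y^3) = (-2*v + y)/y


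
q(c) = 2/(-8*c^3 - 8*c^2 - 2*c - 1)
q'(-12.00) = 0.00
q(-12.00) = 0.00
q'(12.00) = 0.00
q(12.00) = 0.00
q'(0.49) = 1.33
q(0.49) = -0.41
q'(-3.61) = 0.01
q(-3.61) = 0.01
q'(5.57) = 0.00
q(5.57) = -0.00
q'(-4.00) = 0.00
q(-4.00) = 0.01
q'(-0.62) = 3.03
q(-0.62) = -2.15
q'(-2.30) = 0.05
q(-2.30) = 0.03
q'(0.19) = 3.98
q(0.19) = -1.16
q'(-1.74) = 0.22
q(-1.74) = 0.10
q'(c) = 2*(24*c^2 + 16*c + 2)/(-8*c^3 - 8*c^2 - 2*c - 1)^2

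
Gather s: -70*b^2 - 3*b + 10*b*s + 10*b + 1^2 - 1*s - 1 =-70*b^2 + 7*b + s*(10*b - 1)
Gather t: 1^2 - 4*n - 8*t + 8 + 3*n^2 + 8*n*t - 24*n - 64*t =3*n^2 - 28*n + t*(8*n - 72) + 9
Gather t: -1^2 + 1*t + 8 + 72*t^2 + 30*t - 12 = 72*t^2 + 31*t - 5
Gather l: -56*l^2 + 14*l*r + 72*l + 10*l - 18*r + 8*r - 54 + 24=-56*l^2 + l*(14*r + 82) - 10*r - 30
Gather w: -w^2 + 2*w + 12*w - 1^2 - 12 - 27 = -w^2 + 14*w - 40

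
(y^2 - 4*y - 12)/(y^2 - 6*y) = (y + 2)/y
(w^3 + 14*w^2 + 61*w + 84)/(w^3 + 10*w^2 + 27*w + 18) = (w^2 + 11*w + 28)/(w^2 + 7*w + 6)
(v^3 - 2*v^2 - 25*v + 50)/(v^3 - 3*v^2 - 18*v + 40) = (v + 5)/(v + 4)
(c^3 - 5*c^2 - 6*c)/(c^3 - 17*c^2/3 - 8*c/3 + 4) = 3*c/(3*c - 2)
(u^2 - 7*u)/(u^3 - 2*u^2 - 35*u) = 1/(u + 5)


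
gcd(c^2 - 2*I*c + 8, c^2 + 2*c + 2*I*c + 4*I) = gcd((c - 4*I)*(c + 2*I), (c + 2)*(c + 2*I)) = c + 2*I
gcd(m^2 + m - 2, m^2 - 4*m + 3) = m - 1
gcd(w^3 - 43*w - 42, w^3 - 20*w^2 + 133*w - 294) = w - 7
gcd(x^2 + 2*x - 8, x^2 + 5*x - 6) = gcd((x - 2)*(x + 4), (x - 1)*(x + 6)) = 1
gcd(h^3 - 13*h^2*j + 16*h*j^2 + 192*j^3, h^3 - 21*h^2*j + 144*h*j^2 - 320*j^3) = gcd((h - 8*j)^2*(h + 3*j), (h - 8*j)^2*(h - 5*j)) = h^2 - 16*h*j + 64*j^2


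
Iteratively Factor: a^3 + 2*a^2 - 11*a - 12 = (a + 4)*(a^2 - 2*a - 3) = (a + 1)*(a + 4)*(a - 3)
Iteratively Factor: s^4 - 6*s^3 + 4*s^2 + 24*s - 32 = (s + 2)*(s^3 - 8*s^2 + 20*s - 16) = (s - 4)*(s + 2)*(s^2 - 4*s + 4) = (s - 4)*(s - 2)*(s + 2)*(s - 2)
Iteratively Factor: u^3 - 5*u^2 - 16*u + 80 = (u - 5)*(u^2 - 16) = (u - 5)*(u + 4)*(u - 4)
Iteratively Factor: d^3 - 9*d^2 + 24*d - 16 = (d - 4)*(d^2 - 5*d + 4) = (d - 4)^2*(d - 1)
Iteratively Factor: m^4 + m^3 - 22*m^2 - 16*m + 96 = (m - 2)*(m^3 + 3*m^2 - 16*m - 48) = (m - 2)*(m + 4)*(m^2 - m - 12) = (m - 2)*(m + 3)*(m + 4)*(m - 4)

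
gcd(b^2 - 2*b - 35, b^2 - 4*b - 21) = b - 7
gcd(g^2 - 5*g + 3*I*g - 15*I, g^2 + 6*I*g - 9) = g + 3*I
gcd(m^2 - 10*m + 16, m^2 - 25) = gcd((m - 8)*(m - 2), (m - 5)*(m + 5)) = 1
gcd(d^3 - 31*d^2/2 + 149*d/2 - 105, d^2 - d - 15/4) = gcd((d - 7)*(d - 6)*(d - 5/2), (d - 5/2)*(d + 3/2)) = d - 5/2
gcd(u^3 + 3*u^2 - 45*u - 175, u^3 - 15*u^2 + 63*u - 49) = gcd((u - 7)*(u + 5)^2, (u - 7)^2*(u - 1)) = u - 7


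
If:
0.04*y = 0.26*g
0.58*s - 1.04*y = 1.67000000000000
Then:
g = 0.153846153846154*y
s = 1.79310344827586*y + 2.87931034482759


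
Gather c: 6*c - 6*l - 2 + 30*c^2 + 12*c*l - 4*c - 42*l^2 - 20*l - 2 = 30*c^2 + c*(12*l + 2) - 42*l^2 - 26*l - 4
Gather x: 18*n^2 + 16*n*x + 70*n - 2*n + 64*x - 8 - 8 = 18*n^2 + 68*n + x*(16*n + 64) - 16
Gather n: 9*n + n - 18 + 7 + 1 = 10*n - 10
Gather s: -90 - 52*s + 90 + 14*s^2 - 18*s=14*s^2 - 70*s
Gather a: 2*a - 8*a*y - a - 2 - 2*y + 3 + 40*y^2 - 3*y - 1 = a*(1 - 8*y) + 40*y^2 - 5*y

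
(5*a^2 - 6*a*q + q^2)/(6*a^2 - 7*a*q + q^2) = (-5*a + q)/(-6*a + q)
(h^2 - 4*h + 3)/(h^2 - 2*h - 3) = (h - 1)/(h + 1)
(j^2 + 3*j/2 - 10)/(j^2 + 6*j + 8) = (j - 5/2)/(j + 2)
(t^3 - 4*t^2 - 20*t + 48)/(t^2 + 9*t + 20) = (t^2 - 8*t + 12)/(t + 5)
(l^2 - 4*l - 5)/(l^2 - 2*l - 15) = (l + 1)/(l + 3)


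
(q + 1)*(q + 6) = q^2 + 7*q + 6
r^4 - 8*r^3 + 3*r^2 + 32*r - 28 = (r - 7)*(r - 2)*(r - 1)*(r + 2)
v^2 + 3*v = v*(v + 3)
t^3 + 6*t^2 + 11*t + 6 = (t + 1)*(t + 2)*(t + 3)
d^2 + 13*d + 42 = (d + 6)*(d + 7)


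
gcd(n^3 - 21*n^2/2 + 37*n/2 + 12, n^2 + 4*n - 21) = n - 3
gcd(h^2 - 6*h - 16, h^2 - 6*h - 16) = h^2 - 6*h - 16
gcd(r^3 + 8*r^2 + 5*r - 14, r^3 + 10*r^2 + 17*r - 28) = r^2 + 6*r - 7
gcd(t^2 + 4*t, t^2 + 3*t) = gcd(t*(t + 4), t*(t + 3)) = t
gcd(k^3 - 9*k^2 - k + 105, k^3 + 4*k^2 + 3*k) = k + 3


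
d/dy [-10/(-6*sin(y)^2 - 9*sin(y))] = -10*(4*sin(y) + 3)*cos(y)/(3*(2*sin(y) + 3)^2*sin(y)^2)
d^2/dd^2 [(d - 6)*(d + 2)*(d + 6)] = 6*d + 4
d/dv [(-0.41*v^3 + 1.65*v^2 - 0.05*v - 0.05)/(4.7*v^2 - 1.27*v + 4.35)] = (-1.927*v^4 + 1.0414*v^3 - 7.211*v^2 + 14.825*v - 0.281)/(22.09*v^4 - 11.938*v^3 + 42.5029*v^2 - 11.049*v + 18.9225)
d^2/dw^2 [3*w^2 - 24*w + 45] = 6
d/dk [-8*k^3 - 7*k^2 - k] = -24*k^2 - 14*k - 1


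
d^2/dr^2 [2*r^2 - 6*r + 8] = 4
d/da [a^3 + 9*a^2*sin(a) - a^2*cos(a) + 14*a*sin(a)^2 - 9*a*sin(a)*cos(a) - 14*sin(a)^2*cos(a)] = a^2*sin(a) + 9*a^2*cos(a) + 3*a^2 + 18*a*sin(a) + 14*a*sin(2*a) - 2*a*cos(a) - 9*a*cos(2*a) + 7*sin(a)/2 - 9*sin(2*a)/2 - 21*sin(3*a)/2 - 7*cos(2*a) + 7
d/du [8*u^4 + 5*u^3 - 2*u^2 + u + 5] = 32*u^3 + 15*u^2 - 4*u + 1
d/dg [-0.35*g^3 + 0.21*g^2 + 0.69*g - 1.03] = -1.05*g^2 + 0.42*g + 0.69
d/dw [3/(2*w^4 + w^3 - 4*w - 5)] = 3*(-8*w^3 - 3*w^2 + 4)/(2*w^4 + w^3 - 4*w - 5)^2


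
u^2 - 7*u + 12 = (u - 4)*(u - 3)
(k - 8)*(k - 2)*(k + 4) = k^3 - 6*k^2 - 24*k + 64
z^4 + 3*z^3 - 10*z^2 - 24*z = z*(z - 3)*(z + 2)*(z + 4)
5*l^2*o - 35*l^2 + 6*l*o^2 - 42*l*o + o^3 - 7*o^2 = (l + o)*(5*l + o)*(o - 7)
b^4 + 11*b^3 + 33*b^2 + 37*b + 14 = (b + 1)^2*(b + 2)*(b + 7)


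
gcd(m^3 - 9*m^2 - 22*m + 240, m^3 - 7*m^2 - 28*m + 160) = m^2 - 3*m - 40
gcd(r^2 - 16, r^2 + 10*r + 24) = r + 4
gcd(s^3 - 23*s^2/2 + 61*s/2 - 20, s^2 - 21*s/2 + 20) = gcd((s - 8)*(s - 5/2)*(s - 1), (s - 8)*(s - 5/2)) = s^2 - 21*s/2 + 20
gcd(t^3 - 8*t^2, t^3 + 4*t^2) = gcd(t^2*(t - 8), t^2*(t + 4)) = t^2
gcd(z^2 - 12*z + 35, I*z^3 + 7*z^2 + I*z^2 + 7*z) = 1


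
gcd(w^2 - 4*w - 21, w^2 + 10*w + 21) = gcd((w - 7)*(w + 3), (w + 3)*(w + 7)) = w + 3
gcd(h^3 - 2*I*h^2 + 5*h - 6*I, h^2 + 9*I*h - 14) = h + 2*I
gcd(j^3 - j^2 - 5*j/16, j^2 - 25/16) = j - 5/4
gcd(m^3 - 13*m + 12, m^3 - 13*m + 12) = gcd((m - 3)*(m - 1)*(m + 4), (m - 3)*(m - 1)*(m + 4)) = m^3 - 13*m + 12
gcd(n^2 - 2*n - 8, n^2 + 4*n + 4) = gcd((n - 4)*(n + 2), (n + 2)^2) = n + 2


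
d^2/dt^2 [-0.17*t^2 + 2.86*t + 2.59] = -0.340000000000000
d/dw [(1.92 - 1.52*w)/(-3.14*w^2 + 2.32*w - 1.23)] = (-4.7728*w^2 + 12.0576*w - 2.5848)/(9.8596*w^4 - 14.5696*w^3 + 13.1068*w^2 - 5.7072*w + 1.5129)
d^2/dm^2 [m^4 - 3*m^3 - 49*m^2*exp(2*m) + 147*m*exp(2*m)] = -196*m^2*exp(2*m) + 12*m^2 + 196*m*exp(2*m) - 18*m + 490*exp(2*m)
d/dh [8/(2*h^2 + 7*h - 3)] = 8*(-4*h - 7)/(2*h^2 + 7*h - 3)^2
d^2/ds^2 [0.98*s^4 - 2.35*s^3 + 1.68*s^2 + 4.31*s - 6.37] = 11.76*s^2 - 14.1*s + 3.36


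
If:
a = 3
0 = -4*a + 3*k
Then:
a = 3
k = 4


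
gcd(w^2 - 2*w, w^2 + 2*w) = w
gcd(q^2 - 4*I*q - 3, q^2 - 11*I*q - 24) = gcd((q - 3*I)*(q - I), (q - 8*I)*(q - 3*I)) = q - 3*I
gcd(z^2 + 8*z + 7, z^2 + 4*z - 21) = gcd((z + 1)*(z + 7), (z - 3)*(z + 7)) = z + 7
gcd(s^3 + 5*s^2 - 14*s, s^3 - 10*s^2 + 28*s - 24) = s - 2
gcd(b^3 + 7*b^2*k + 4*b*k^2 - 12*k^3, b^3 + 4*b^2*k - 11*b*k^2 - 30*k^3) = b + 2*k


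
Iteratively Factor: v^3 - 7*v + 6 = (v - 2)*(v^2 + 2*v - 3) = (v - 2)*(v + 3)*(v - 1)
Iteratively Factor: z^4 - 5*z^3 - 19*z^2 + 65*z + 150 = (z - 5)*(z^3 - 19*z - 30) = (z - 5)^2*(z^2 + 5*z + 6) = (z - 5)^2*(z + 2)*(z + 3)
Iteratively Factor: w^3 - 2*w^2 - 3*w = (w - 3)*(w^2 + w) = w*(w - 3)*(w + 1)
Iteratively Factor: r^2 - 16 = (r + 4)*(r - 4)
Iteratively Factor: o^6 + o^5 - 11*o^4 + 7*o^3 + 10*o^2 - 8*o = (o + 4)*(o^5 - 3*o^4 + o^3 + 3*o^2 - 2*o) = o*(o + 4)*(o^4 - 3*o^3 + o^2 + 3*o - 2) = o*(o - 1)*(o + 4)*(o^3 - 2*o^2 - o + 2) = o*(o - 1)*(o + 1)*(o + 4)*(o^2 - 3*o + 2) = o*(o - 1)^2*(o + 1)*(o + 4)*(o - 2)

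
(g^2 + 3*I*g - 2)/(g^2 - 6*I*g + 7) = (g + 2*I)/(g - 7*I)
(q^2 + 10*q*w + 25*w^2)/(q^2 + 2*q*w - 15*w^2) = (q + 5*w)/(q - 3*w)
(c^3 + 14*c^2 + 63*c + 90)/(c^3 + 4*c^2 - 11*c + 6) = (c^2 + 8*c + 15)/(c^2 - 2*c + 1)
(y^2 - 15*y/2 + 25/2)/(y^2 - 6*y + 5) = (y - 5/2)/(y - 1)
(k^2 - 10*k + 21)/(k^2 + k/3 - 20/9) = 9*(k^2 - 10*k + 21)/(9*k^2 + 3*k - 20)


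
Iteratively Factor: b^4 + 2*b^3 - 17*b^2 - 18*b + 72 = (b + 4)*(b^3 - 2*b^2 - 9*b + 18) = (b + 3)*(b + 4)*(b^2 - 5*b + 6) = (b - 3)*(b + 3)*(b + 4)*(b - 2)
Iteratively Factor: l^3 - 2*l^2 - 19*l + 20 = (l + 4)*(l^2 - 6*l + 5) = (l - 1)*(l + 4)*(l - 5)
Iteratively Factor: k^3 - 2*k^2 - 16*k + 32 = (k - 4)*(k^2 + 2*k - 8) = (k - 4)*(k - 2)*(k + 4)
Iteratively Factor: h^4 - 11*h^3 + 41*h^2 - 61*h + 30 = (h - 1)*(h^3 - 10*h^2 + 31*h - 30) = (h - 3)*(h - 1)*(h^2 - 7*h + 10) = (h - 5)*(h - 3)*(h - 1)*(h - 2)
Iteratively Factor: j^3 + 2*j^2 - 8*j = (j + 4)*(j^2 - 2*j) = j*(j + 4)*(j - 2)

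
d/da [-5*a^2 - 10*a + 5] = -10*a - 10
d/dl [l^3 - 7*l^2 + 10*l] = 3*l^2 - 14*l + 10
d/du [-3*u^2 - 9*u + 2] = -6*u - 9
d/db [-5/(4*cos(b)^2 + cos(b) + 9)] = -5*(8*cos(b) + 1)*sin(b)/(4*cos(b)^2 + cos(b) + 9)^2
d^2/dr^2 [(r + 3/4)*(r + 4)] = 2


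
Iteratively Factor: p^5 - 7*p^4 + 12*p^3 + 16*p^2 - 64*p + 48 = (p - 2)*(p^4 - 5*p^3 + 2*p^2 + 20*p - 24) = (p - 2)^2*(p^3 - 3*p^2 - 4*p + 12) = (p - 2)^3*(p^2 - p - 6) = (p - 3)*(p - 2)^3*(p + 2)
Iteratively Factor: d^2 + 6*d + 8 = (d + 4)*(d + 2)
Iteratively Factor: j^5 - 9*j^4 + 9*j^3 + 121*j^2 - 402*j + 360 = (j + 4)*(j^4 - 13*j^3 + 61*j^2 - 123*j + 90) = (j - 3)*(j + 4)*(j^3 - 10*j^2 + 31*j - 30) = (j - 3)^2*(j + 4)*(j^2 - 7*j + 10) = (j - 5)*(j - 3)^2*(j + 4)*(j - 2)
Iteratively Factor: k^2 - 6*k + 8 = (k - 2)*(k - 4)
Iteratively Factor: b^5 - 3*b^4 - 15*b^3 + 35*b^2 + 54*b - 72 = (b + 3)*(b^4 - 6*b^3 + 3*b^2 + 26*b - 24) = (b - 3)*(b + 3)*(b^3 - 3*b^2 - 6*b + 8) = (b - 3)*(b - 1)*(b + 3)*(b^2 - 2*b - 8) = (b - 3)*(b - 1)*(b + 2)*(b + 3)*(b - 4)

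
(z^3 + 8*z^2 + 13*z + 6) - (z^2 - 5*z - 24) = z^3 + 7*z^2 + 18*z + 30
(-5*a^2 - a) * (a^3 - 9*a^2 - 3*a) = -5*a^5 + 44*a^4 + 24*a^3 + 3*a^2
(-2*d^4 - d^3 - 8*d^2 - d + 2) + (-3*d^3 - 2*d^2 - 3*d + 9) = -2*d^4 - 4*d^3 - 10*d^2 - 4*d + 11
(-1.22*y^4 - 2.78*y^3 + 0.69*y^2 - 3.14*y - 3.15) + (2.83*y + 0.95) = -1.22*y^4 - 2.78*y^3 + 0.69*y^2 - 0.31*y - 2.2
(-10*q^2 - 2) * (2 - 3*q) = 30*q^3 - 20*q^2 + 6*q - 4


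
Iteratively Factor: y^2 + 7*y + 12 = (y + 3)*(y + 4)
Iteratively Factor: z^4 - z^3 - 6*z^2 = (z)*(z^3 - z^2 - 6*z) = z^2*(z^2 - z - 6) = z^2*(z - 3)*(z + 2)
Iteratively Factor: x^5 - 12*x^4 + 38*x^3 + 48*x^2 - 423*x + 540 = (x - 3)*(x^4 - 9*x^3 + 11*x^2 + 81*x - 180) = (x - 5)*(x - 3)*(x^3 - 4*x^2 - 9*x + 36) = (x - 5)*(x - 3)^2*(x^2 - x - 12) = (x - 5)*(x - 4)*(x - 3)^2*(x + 3)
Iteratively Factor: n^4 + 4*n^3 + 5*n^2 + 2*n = (n + 2)*(n^3 + 2*n^2 + n) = n*(n + 2)*(n^2 + 2*n + 1) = n*(n + 1)*(n + 2)*(n + 1)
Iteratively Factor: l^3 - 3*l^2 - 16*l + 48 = (l + 4)*(l^2 - 7*l + 12) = (l - 4)*(l + 4)*(l - 3)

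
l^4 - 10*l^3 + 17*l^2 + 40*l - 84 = (l - 7)*(l - 3)*(l - 2)*(l + 2)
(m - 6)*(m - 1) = m^2 - 7*m + 6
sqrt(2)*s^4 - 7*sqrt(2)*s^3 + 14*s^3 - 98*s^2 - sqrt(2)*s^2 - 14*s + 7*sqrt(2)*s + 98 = (s - 7)*(s - 1)*(s + 7*sqrt(2))*(sqrt(2)*s + sqrt(2))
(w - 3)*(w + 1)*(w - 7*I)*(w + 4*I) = w^4 - 2*w^3 - 3*I*w^3 + 25*w^2 + 6*I*w^2 - 56*w + 9*I*w - 84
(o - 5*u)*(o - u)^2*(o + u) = o^4 - 6*o^3*u + 4*o^2*u^2 + 6*o*u^3 - 5*u^4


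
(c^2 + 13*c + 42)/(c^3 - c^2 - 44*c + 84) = (c + 6)/(c^2 - 8*c + 12)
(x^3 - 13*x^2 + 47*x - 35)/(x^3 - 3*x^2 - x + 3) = (x^2 - 12*x + 35)/(x^2 - 2*x - 3)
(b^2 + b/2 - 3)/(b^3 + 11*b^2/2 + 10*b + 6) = (2*b - 3)/(2*b^2 + 7*b + 6)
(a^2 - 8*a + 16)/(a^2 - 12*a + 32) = (a - 4)/(a - 8)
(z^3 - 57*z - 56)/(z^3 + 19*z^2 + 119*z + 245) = (z^2 - 7*z - 8)/(z^2 + 12*z + 35)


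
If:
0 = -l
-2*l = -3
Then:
No Solution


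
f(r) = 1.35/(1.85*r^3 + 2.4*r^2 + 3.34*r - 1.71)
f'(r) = 1.35*(-5.55*r^2 - 4.8*r - 3.34)/(1.85*r^3 + 2.4*r^2 + 3.34*r - 1.71)^2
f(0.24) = -1.81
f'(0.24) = -11.72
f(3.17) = 0.01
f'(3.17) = -0.01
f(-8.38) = -0.00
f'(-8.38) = -0.00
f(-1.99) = -0.10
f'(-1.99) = -0.12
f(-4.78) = -0.01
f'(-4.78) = -0.01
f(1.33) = 0.12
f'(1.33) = -0.21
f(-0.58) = -0.42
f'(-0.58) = -0.32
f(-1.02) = -0.29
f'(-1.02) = -0.27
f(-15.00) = -0.00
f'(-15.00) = -0.00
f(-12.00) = -0.00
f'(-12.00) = -0.00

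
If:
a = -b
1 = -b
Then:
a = 1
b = -1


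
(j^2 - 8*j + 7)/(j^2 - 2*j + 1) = (j - 7)/(j - 1)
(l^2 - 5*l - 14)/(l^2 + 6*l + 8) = (l - 7)/(l + 4)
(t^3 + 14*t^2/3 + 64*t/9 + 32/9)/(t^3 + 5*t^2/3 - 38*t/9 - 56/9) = (3*t^2 + 10*t + 8)/(3*t^2 + t - 14)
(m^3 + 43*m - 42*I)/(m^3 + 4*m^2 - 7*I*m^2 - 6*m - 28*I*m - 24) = (m + 7*I)/(m + 4)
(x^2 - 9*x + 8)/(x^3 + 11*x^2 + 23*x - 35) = (x - 8)/(x^2 + 12*x + 35)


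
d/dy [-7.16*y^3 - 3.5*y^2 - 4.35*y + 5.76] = -21.48*y^2 - 7.0*y - 4.35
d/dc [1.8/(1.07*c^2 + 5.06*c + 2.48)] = (-3.852*c - 9.108)/(1.07*c^2 + 5.06*c + 2.48)^2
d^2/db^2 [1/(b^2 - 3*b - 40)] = 2*(b^2 - 3*b - (2*b - 3)^2 - 40)/(-b^2 + 3*b + 40)^3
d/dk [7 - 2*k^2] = -4*k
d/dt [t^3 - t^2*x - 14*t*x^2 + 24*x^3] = 3*t^2 - 2*t*x - 14*x^2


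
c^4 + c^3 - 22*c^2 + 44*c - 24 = (c - 2)^2*(c - 1)*(c + 6)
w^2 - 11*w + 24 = (w - 8)*(w - 3)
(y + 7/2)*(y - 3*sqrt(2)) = y^2 - 3*sqrt(2)*y + 7*y/2 - 21*sqrt(2)/2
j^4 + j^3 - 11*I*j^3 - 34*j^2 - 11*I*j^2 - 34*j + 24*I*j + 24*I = (j + 1)*(j - 6*I)*(j - 4*I)*(j - I)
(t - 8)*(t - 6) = t^2 - 14*t + 48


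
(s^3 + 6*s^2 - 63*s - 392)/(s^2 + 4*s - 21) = (s^2 - s - 56)/(s - 3)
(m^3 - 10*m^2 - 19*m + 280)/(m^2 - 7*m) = m - 3 - 40/m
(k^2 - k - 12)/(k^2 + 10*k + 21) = (k - 4)/(k + 7)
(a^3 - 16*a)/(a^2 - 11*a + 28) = a*(a + 4)/(a - 7)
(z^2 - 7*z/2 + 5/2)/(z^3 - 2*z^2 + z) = (z - 5/2)/(z*(z - 1))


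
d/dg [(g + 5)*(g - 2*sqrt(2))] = 2*g - 2*sqrt(2) + 5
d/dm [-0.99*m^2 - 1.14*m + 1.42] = -1.98*m - 1.14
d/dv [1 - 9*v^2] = -18*v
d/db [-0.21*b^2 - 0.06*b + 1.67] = -0.42*b - 0.06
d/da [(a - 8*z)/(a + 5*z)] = 13*z/(a + 5*z)^2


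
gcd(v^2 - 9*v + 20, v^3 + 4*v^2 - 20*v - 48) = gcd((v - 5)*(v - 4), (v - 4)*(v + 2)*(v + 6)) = v - 4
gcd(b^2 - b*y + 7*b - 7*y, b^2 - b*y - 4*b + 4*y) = -b + y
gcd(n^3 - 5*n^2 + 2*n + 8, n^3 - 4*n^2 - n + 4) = n^2 - 3*n - 4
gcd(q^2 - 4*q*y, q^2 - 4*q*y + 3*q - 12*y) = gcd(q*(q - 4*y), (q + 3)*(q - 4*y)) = -q + 4*y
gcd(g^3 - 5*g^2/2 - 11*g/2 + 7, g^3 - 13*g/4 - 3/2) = 1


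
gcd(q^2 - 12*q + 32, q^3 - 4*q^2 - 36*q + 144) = q - 4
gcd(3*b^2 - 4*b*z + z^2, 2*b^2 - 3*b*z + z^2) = -b + z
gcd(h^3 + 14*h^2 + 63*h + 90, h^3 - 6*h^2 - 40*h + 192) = h + 6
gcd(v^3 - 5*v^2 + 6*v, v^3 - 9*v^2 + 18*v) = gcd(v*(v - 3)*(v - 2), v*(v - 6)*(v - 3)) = v^2 - 3*v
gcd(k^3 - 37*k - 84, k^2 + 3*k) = k + 3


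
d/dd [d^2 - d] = 2*d - 1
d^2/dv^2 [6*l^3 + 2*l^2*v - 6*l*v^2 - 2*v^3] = -12*l - 12*v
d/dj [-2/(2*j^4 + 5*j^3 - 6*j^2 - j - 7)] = 2*(8*j^3 + 15*j^2 - 12*j - 1)/(-2*j^4 - 5*j^3 + 6*j^2 + j + 7)^2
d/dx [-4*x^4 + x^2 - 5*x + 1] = -16*x^3 + 2*x - 5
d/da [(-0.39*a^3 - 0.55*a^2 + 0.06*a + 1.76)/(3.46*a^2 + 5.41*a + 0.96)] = (-1.3494*a^4 - 4.2198*a^3 - 4.3063*a^2 - 13.2352*a - 9.464)/(11.9716*a^4 + 37.4372*a^3 + 35.9113*a^2 + 10.3872*a + 0.9216)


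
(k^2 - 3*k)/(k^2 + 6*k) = (k - 3)/(k + 6)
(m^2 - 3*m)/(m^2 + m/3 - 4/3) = 3*m*(m - 3)/(3*m^2 + m - 4)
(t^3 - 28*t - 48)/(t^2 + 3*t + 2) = (t^2 - 2*t - 24)/(t + 1)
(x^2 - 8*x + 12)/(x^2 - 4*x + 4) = (x - 6)/(x - 2)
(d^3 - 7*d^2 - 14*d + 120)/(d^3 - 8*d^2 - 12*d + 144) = (d - 5)/(d - 6)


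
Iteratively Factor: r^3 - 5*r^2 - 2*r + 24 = (r - 4)*(r^2 - r - 6) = (r - 4)*(r - 3)*(r + 2)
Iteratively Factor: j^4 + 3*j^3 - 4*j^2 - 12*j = (j + 2)*(j^3 + j^2 - 6*j) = (j - 2)*(j + 2)*(j^2 + 3*j) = (j - 2)*(j + 2)*(j + 3)*(j)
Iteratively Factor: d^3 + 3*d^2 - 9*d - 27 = (d + 3)*(d^2 - 9) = (d - 3)*(d + 3)*(d + 3)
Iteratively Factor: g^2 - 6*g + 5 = (g - 5)*(g - 1)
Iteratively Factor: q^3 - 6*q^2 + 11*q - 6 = (q - 2)*(q^2 - 4*q + 3) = (q - 2)*(q - 1)*(q - 3)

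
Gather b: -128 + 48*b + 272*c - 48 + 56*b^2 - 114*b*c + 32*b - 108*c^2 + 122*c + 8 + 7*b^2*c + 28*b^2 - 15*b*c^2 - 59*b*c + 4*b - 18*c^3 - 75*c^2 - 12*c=b^2*(7*c + 84) + b*(-15*c^2 - 173*c + 84) - 18*c^3 - 183*c^2 + 382*c - 168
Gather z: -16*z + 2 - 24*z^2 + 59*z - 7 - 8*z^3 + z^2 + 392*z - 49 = -8*z^3 - 23*z^2 + 435*z - 54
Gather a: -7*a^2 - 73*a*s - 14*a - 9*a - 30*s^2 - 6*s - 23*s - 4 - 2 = -7*a^2 + a*(-73*s - 23) - 30*s^2 - 29*s - 6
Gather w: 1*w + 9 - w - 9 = 0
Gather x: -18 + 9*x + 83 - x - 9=8*x + 56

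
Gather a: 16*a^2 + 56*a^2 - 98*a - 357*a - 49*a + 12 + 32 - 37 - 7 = 72*a^2 - 504*a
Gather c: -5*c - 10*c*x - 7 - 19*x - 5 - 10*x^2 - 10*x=c*(-10*x - 5) - 10*x^2 - 29*x - 12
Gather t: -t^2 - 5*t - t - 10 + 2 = -t^2 - 6*t - 8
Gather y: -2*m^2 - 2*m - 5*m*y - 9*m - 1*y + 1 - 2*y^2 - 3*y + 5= -2*m^2 - 11*m - 2*y^2 + y*(-5*m - 4) + 6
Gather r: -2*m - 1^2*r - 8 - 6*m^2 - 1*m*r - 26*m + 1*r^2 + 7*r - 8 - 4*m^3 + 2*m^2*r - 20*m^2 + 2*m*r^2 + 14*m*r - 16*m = -4*m^3 - 26*m^2 - 44*m + r^2*(2*m + 1) + r*(2*m^2 + 13*m + 6) - 16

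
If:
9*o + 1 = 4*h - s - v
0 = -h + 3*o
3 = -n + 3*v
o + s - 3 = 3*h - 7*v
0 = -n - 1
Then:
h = 0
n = -1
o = 0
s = -5/3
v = 2/3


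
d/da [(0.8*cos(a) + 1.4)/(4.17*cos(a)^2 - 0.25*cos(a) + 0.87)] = (3.336*cos(a)^2 + 11.676*cos(a) - 1.046)*sin(a)/(17.3889*cos(a)^4 - 2.085*cos(a)^3 + 7.3183*cos(a)^2 - 0.435*cos(a) + 0.7569)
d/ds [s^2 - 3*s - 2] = 2*s - 3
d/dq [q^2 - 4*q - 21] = 2*q - 4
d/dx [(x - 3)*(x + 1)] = 2*x - 2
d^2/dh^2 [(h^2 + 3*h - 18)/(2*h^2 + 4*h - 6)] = (h^3 - 45*h^2 - 81*h - 99)/(h^6 + 6*h^5 + 3*h^4 - 28*h^3 - 9*h^2 + 54*h - 27)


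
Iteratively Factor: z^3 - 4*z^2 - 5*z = (z + 1)*(z^2 - 5*z) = (z - 5)*(z + 1)*(z)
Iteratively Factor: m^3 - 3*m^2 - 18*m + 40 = (m - 5)*(m^2 + 2*m - 8) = (m - 5)*(m - 2)*(m + 4)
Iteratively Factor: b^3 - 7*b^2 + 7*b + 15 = (b - 3)*(b^2 - 4*b - 5) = (b - 5)*(b - 3)*(b + 1)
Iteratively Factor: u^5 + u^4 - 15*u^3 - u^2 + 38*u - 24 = (u - 1)*(u^4 + 2*u^3 - 13*u^2 - 14*u + 24) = (u - 1)*(u + 2)*(u^3 - 13*u + 12) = (u - 1)^2*(u + 2)*(u^2 + u - 12) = (u - 1)^2*(u + 2)*(u + 4)*(u - 3)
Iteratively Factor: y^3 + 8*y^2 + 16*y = (y + 4)*(y^2 + 4*y) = y*(y + 4)*(y + 4)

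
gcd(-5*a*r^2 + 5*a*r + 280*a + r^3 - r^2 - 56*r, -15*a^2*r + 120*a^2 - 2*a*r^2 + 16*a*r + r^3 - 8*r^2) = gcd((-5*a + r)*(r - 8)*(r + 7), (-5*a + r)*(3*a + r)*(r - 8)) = -5*a*r + 40*a + r^2 - 8*r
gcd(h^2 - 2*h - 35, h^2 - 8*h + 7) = h - 7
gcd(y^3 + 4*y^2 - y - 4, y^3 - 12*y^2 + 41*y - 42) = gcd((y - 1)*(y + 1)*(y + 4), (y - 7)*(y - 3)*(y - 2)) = 1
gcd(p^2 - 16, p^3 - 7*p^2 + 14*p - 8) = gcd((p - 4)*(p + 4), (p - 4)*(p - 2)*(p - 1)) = p - 4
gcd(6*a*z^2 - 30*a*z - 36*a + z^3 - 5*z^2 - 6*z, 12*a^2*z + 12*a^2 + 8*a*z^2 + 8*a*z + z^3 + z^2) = 6*a*z + 6*a + z^2 + z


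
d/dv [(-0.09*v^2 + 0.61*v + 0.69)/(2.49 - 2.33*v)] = (0.2097*v^2 - 0.4482*v + 3.1266)/(5.4289*v^2 - 11.6034*v + 6.2001)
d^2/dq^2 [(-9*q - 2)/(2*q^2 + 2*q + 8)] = (-(2*q + 1)^2*(9*q + 2) + (27*q + 11)*(q^2 + q + 4))/(q^2 + q + 4)^3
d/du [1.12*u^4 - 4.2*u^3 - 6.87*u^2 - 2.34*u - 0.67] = 4.48*u^3 - 12.6*u^2 - 13.74*u - 2.34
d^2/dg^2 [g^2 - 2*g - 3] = 2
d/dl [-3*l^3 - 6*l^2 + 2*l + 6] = -9*l^2 - 12*l + 2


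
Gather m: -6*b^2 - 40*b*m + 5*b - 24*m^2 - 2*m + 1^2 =-6*b^2 + 5*b - 24*m^2 + m*(-40*b - 2) + 1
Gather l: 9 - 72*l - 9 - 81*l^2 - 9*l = -81*l^2 - 81*l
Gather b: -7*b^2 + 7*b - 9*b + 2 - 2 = -7*b^2 - 2*b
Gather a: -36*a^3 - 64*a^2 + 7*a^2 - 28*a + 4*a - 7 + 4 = -36*a^3 - 57*a^2 - 24*a - 3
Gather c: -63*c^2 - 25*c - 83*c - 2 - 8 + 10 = -63*c^2 - 108*c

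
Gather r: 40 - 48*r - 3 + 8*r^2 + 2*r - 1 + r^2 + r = 9*r^2 - 45*r + 36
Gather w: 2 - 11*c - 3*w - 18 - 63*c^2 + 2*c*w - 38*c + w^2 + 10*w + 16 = -63*c^2 - 49*c + w^2 + w*(2*c + 7)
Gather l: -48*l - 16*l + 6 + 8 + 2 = 16 - 64*l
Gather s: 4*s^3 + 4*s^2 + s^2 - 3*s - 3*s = 4*s^3 + 5*s^2 - 6*s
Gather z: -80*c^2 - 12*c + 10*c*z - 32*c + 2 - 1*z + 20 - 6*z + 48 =-80*c^2 - 44*c + z*(10*c - 7) + 70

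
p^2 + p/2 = p*(p + 1/2)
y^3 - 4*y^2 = y^2*(y - 4)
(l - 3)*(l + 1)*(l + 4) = l^3 + 2*l^2 - 11*l - 12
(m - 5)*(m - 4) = m^2 - 9*m + 20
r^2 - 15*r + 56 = (r - 8)*(r - 7)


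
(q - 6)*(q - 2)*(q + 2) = q^3 - 6*q^2 - 4*q + 24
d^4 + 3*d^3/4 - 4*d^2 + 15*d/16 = d*(d - 3/2)*(d - 1/4)*(d + 5/2)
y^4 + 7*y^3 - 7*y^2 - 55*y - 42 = (y - 3)*(y + 1)*(y + 2)*(y + 7)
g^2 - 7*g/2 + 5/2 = (g - 5/2)*(g - 1)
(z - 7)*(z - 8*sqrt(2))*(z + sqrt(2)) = z^3 - 7*sqrt(2)*z^2 - 7*z^2 - 16*z + 49*sqrt(2)*z + 112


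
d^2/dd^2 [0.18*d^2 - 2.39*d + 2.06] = 0.360000000000000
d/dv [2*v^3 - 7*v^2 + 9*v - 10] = 6*v^2 - 14*v + 9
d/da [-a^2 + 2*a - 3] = 2 - 2*a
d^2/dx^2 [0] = 0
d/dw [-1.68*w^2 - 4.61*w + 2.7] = -3.36*w - 4.61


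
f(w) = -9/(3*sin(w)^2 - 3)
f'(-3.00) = 0.87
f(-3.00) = 3.06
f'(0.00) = 0.00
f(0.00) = 3.00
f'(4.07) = 22.34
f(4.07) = 8.36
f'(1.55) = 667100.62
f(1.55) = 6937.62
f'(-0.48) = -3.97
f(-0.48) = 3.81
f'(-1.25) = -181.61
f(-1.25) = 30.17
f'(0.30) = 2.03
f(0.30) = 3.29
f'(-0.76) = -10.85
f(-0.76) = 5.71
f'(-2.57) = 5.46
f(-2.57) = 4.24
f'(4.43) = 266.33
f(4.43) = 38.64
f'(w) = 54*sin(w)*cos(w)/(3*sin(w)^2 - 3)^2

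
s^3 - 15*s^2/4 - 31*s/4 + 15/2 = (s - 5)*(s - 3/4)*(s + 2)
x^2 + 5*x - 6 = (x - 1)*(x + 6)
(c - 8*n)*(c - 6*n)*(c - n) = c^3 - 15*c^2*n + 62*c*n^2 - 48*n^3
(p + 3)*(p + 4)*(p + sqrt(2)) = p^3 + sqrt(2)*p^2 + 7*p^2 + 7*sqrt(2)*p + 12*p + 12*sqrt(2)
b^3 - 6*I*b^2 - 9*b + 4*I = (b - 4*I)*(b - I)^2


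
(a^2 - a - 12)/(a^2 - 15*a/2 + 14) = 2*(a + 3)/(2*a - 7)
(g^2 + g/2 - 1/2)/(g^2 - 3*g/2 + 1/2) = (g + 1)/(g - 1)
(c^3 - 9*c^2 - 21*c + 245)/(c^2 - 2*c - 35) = c - 7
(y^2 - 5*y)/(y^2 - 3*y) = (y - 5)/(y - 3)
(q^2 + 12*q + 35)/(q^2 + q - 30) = (q^2 + 12*q + 35)/(q^2 + q - 30)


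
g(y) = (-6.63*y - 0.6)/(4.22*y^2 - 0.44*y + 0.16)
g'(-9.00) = 0.02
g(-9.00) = 0.17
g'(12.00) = 0.01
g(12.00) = -0.13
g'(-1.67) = 0.43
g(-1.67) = 0.83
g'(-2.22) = 0.26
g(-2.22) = 0.64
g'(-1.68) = 0.42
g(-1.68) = 0.82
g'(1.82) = 0.57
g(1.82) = -0.95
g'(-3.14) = 0.14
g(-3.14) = 0.47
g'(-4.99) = 0.06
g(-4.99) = 0.30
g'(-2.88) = 0.16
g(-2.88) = 0.51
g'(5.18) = 0.06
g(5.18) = -0.31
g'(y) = (0.44 - 8.44*y)*(-6.63*y - 0.6)/(4.22*y^2 - 0.44*y + 0.16)^2 - 6.63/(4.22*y^2 - 0.44*y + 0.16)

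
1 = 1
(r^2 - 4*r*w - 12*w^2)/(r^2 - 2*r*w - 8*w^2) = (r - 6*w)/(r - 4*w)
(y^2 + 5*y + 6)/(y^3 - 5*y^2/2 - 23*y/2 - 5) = 2*(y + 3)/(2*y^2 - 9*y - 5)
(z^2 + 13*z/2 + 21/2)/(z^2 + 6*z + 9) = (z + 7/2)/(z + 3)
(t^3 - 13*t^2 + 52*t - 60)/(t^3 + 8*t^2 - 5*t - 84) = (t^3 - 13*t^2 + 52*t - 60)/(t^3 + 8*t^2 - 5*t - 84)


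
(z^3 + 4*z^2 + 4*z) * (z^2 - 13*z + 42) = z^5 - 9*z^4 - 6*z^3 + 116*z^2 + 168*z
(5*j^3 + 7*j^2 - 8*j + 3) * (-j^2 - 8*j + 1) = -5*j^5 - 47*j^4 - 43*j^3 + 68*j^2 - 32*j + 3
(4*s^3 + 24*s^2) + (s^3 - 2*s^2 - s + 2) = 5*s^3 + 22*s^2 - s + 2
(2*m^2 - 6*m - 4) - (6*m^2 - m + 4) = -4*m^2 - 5*m - 8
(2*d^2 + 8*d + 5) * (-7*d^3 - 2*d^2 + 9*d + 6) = -14*d^5 - 60*d^4 - 33*d^3 + 74*d^2 + 93*d + 30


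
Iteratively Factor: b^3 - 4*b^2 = (b)*(b^2 - 4*b) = b^2*(b - 4)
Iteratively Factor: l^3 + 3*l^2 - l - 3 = (l - 1)*(l^2 + 4*l + 3) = (l - 1)*(l + 1)*(l + 3)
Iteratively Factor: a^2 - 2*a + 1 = (a - 1)*(a - 1)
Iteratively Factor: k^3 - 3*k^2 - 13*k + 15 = (k - 5)*(k^2 + 2*k - 3) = (k - 5)*(k - 1)*(k + 3)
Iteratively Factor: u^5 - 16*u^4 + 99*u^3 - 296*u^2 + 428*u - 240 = (u - 4)*(u^4 - 12*u^3 + 51*u^2 - 92*u + 60) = (u - 4)*(u - 3)*(u^3 - 9*u^2 + 24*u - 20) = (u - 4)*(u - 3)*(u - 2)*(u^2 - 7*u + 10) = (u - 5)*(u - 4)*(u - 3)*(u - 2)*(u - 2)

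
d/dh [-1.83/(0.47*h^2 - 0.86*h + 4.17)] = (1.7202*h - 1.5738)/(0.47*h^2 - 0.86*h + 4.17)^2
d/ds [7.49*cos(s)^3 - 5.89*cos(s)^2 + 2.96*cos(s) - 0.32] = (-22.47*cos(s)^2 + 11.78*cos(s) - 2.96)*sin(s)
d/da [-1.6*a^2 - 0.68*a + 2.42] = -3.2*a - 0.68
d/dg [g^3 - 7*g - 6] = 3*g^2 - 7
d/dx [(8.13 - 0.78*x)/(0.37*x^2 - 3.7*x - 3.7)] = (0.2886*x^2 - 6.0162*x + 32.967)/(0.1369*x^4 - 2.738*x^3 + 10.952*x^2 + 27.38*x + 13.69)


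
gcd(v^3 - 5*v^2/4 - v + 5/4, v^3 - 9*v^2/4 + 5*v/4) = v^2 - 9*v/4 + 5/4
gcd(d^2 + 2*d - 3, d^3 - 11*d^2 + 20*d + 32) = 1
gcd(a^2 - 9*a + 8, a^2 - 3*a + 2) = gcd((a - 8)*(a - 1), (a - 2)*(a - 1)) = a - 1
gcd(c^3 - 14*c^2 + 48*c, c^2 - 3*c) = c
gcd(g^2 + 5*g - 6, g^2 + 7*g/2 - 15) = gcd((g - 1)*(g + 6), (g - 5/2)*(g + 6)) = g + 6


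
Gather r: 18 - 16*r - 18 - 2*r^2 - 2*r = -2*r^2 - 18*r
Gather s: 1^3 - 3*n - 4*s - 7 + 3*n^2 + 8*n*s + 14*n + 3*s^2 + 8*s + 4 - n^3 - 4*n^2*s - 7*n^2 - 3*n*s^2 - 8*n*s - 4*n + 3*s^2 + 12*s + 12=-n^3 - 4*n^2 + 7*n + s^2*(6 - 3*n) + s*(16 - 4*n^2) + 10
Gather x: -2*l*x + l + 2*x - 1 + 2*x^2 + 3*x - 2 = l + 2*x^2 + x*(5 - 2*l) - 3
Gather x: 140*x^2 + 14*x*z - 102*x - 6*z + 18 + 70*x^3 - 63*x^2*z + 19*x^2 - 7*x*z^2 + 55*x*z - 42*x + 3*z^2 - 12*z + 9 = 70*x^3 + x^2*(159 - 63*z) + x*(-7*z^2 + 69*z - 144) + 3*z^2 - 18*z + 27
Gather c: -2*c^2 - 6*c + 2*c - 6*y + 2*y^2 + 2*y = -2*c^2 - 4*c + 2*y^2 - 4*y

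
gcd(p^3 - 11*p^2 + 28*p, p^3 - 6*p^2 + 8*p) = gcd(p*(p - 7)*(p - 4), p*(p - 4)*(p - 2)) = p^2 - 4*p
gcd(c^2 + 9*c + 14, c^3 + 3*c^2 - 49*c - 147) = c + 7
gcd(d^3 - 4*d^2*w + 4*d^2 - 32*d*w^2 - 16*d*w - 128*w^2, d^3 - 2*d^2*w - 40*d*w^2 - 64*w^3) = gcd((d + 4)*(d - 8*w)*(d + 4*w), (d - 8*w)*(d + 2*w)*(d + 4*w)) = -d^2 + 4*d*w + 32*w^2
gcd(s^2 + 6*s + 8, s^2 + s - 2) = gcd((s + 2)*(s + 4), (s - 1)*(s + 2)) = s + 2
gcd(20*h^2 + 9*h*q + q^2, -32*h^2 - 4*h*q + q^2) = 4*h + q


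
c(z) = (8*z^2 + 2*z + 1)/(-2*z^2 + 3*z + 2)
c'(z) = (4*z - 3)*(8*z^2 + 2*z + 1)/(-2*z^2 + 3*z + 2)^2 + (16*z + 2)/(-2*z^2 + 3*z + 2)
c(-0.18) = 0.64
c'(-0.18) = -2.35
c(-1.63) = -2.32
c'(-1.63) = 0.25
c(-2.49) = -2.55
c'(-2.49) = 0.27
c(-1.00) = -2.33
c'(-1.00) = -0.78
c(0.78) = 2.38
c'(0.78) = 4.73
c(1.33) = 7.26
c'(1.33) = 16.37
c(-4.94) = -3.02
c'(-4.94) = 0.13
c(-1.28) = -2.26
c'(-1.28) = 0.03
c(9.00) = -5.02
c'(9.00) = 0.15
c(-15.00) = -3.59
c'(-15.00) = 0.02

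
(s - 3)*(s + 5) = s^2 + 2*s - 15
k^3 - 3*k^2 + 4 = (k - 2)^2*(k + 1)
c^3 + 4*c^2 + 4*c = c*(c + 2)^2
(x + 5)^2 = x^2 + 10*x + 25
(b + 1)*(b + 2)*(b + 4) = b^3 + 7*b^2 + 14*b + 8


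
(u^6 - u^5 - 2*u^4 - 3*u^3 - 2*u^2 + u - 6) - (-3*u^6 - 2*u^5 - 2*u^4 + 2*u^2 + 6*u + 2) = 4*u^6 + u^5 - 3*u^3 - 4*u^2 - 5*u - 8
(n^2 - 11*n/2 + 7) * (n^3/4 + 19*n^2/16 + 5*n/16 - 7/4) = n^5/4 - 3*n^4/16 - 143*n^3/32 + 155*n^2/32 + 189*n/16 - 49/4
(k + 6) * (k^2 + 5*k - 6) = k^3 + 11*k^2 + 24*k - 36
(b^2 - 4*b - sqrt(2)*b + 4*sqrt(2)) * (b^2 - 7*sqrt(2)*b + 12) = b^4 - 8*sqrt(2)*b^3 - 4*b^3 + 26*b^2 + 32*sqrt(2)*b^2 - 104*b - 12*sqrt(2)*b + 48*sqrt(2)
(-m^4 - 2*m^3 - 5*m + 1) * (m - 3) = -m^5 + m^4 + 6*m^3 - 5*m^2 + 16*m - 3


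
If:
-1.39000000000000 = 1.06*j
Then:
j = -1.31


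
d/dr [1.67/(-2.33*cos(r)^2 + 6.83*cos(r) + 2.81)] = (11.4061 - 7.7822*cos(r))*sin(r)/(-2.33*cos(r)^2 + 6.83*cos(r) + 2.81)^2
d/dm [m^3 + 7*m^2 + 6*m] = 3*m^2 + 14*m + 6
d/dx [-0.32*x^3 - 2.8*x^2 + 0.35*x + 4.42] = -0.96*x^2 - 5.6*x + 0.35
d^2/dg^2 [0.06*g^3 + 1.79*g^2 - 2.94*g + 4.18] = 0.36*g + 3.58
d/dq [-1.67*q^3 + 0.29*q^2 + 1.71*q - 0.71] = -5.01*q^2 + 0.58*q + 1.71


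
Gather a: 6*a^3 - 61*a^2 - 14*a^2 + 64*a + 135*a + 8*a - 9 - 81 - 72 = 6*a^3 - 75*a^2 + 207*a - 162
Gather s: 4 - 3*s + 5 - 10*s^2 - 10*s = -10*s^2 - 13*s + 9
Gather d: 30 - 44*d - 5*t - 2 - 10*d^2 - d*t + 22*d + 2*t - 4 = -10*d^2 + d*(-t - 22) - 3*t + 24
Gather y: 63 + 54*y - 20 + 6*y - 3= 60*y + 40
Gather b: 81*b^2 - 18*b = 81*b^2 - 18*b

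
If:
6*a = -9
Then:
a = -3/2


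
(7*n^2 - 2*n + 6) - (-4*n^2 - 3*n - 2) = 11*n^2 + n + 8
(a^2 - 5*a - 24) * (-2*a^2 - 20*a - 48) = -2*a^4 - 10*a^3 + 100*a^2 + 720*a + 1152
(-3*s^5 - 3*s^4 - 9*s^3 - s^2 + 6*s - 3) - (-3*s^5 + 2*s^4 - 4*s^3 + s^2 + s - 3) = -5*s^4 - 5*s^3 - 2*s^2 + 5*s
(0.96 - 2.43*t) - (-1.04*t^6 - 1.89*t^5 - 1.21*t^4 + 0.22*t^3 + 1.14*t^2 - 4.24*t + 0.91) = 1.04*t^6 + 1.89*t^5 + 1.21*t^4 - 0.22*t^3 - 1.14*t^2 + 1.81*t + 0.0499999999999999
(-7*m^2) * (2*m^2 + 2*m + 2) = -14*m^4 - 14*m^3 - 14*m^2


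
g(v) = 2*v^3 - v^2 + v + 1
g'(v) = 6*v^2 - 2*v + 1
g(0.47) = 1.46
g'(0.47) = 1.39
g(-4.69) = -232.01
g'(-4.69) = 142.36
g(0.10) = 1.09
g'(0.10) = 0.86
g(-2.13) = -24.99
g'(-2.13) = 32.48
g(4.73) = 195.00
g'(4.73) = 125.78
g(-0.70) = -0.88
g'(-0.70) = 5.34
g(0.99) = 2.95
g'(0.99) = 4.90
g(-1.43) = -8.32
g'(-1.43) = 16.13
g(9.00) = 1387.00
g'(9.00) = 469.00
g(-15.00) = -6989.00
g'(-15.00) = 1381.00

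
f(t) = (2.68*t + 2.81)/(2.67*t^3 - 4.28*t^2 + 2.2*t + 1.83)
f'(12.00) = -0.00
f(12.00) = 0.01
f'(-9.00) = 0.00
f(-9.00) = 0.01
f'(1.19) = -1.49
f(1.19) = 2.08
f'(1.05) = -0.75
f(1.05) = 2.24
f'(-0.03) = -0.65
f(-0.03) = 1.55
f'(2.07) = -0.91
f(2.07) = 0.71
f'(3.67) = -0.11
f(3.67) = 0.15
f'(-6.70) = 0.00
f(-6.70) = 0.02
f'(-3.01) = 0.02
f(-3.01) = 0.05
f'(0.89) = 0.25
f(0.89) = 2.28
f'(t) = (2.68*t + 2.81)*(-8.01*t^2 + 8.56*t - 2.2)/(2.67*t^3 - 4.28*t^2 + 2.2*t + 1.83)^2 + 2.68/(2.67*t^3 - 4.28*t^2 + 2.2*t + 1.83) = (-14.3112*t^3 - 11.0377*t^2 + 24.0536*t - 1.2776)/(7.1289*t^6 - 22.8552*t^5 + 30.0664*t^4 - 9.0598*t^3 - 10.8248*t^2 + 8.052*t + 3.3489)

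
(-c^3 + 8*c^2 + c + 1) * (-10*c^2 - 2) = 10*c^5 - 80*c^4 - 8*c^3 - 26*c^2 - 2*c - 2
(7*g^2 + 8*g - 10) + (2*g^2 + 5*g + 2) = 9*g^2 + 13*g - 8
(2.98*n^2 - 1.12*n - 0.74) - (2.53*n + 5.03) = 2.98*n^2 - 3.65*n - 5.77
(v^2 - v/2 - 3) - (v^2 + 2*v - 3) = -5*v/2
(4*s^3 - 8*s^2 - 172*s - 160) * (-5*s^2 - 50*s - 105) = -20*s^5 - 160*s^4 + 840*s^3 + 10240*s^2 + 26060*s + 16800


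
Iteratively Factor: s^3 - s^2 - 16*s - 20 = (s + 2)*(s^2 - 3*s - 10) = (s - 5)*(s + 2)*(s + 2)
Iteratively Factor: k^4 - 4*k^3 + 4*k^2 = (k - 2)*(k^3 - 2*k^2) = (k - 2)^2*(k^2) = k*(k - 2)^2*(k)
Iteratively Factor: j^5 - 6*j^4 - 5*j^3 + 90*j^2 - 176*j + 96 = (j - 4)*(j^4 - 2*j^3 - 13*j^2 + 38*j - 24) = (j - 4)*(j - 2)*(j^3 - 13*j + 12) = (j - 4)*(j - 3)*(j - 2)*(j^2 + 3*j - 4) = (j - 4)*(j - 3)*(j - 2)*(j - 1)*(j + 4)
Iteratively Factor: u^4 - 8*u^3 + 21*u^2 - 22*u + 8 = (u - 1)*(u^3 - 7*u^2 + 14*u - 8) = (u - 2)*(u - 1)*(u^2 - 5*u + 4) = (u - 4)*(u - 2)*(u - 1)*(u - 1)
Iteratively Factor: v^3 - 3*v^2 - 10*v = (v)*(v^2 - 3*v - 10) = v*(v - 5)*(v + 2)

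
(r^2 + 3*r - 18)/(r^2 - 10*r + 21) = (r + 6)/(r - 7)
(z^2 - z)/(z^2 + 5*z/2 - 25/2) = 2*z*(z - 1)/(2*z^2 + 5*z - 25)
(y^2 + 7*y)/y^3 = (y + 7)/y^2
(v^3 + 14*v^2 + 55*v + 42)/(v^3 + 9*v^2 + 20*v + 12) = (v + 7)/(v + 2)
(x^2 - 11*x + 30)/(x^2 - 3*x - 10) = (x - 6)/(x + 2)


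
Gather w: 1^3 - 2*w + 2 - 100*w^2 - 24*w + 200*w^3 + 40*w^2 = 200*w^3 - 60*w^2 - 26*w + 3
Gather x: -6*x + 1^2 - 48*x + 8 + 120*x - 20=66*x - 11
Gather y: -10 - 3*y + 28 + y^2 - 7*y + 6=y^2 - 10*y + 24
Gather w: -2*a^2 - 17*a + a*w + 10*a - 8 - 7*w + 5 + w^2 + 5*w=-2*a^2 - 7*a + w^2 + w*(a - 2) - 3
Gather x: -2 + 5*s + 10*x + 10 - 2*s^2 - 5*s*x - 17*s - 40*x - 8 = -2*s^2 - 12*s + x*(-5*s - 30)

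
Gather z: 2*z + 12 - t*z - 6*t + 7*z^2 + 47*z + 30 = -6*t + 7*z^2 + z*(49 - t) + 42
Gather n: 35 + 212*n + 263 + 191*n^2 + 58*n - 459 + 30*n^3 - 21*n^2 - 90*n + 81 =30*n^3 + 170*n^2 + 180*n - 80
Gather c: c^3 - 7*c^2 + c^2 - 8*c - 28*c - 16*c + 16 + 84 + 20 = c^3 - 6*c^2 - 52*c + 120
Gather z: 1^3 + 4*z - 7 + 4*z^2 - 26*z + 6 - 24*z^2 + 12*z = -20*z^2 - 10*z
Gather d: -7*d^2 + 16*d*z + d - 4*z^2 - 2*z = -7*d^2 + d*(16*z + 1) - 4*z^2 - 2*z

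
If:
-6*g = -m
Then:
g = m/6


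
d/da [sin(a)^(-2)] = -2*cos(a)/sin(a)^3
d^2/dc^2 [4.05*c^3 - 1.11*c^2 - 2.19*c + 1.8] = 24.3*c - 2.22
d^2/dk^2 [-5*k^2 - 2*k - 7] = -10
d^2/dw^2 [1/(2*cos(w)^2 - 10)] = (-2*sin(w)^4 + 11*sin(w)^2 - 4)/(cos(w)^2 - 5)^3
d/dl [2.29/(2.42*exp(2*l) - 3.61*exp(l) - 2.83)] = (8.2669 - 11.0836*exp(l))*exp(l)/(-2.42*exp(2*l) + 3.61*exp(l) + 2.83)^2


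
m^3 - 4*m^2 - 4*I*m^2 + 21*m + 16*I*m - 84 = (m - 4)*(m - 7*I)*(m + 3*I)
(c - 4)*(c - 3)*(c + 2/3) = c^3 - 19*c^2/3 + 22*c/3 + 8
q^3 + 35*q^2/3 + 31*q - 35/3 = (q - 1/3)*(q + 5)*(q + 7)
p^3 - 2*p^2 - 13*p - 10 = (p - 5)*(p + 1)*(p + 2)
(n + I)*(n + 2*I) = n^2 + 3*I*n - 2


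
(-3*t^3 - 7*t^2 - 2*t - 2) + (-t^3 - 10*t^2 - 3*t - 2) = -4*t^3 - 17*t^2 - 5*t - 4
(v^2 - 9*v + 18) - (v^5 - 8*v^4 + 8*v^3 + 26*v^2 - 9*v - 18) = -v^5 + 8*v^4 - 8*v^3 - 25*v^2 + 36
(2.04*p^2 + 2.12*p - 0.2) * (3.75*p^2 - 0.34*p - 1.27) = 7.65*p^4 + 7.2564*p^3 - 4.0616*p^2 - 2.6244*p + 0.254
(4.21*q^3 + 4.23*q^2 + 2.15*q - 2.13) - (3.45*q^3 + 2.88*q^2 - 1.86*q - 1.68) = 0.76*q^3 + 1.35*q^2 + 4.01*q - 0.45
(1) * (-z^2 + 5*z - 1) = -z^2 + 5*z - 1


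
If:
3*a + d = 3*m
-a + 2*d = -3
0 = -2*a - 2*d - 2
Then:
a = 1/3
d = -4/3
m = -1/9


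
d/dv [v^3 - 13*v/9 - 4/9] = 3*v^2 - 13/9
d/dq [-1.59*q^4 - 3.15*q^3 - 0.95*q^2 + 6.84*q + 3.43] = -6.36*q^3 - 9.45*q^2 - 1.9*q + 6.84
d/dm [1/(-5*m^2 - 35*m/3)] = 3*(6*m + 7)/(5*m^2*(3*m + 7)^2)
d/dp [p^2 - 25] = 2*p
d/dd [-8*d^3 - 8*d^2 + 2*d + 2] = -24*d^2 - 16*d + 2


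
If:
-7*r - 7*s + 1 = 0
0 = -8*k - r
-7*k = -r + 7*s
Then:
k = -1/71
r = 8/71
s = 15/497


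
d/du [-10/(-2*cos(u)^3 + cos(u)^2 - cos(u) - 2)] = 10*(6*cos(u)^2 - 2*cos(u) + 1)*sin(u)/(2*cos(u)^3 - cos(u)^2 + cos(u) + 2)^2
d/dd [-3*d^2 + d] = 1 - 6*d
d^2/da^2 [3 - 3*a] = 0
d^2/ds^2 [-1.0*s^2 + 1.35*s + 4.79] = -2.00000000000000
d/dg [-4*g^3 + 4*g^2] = 4*g*(2 - 3*g)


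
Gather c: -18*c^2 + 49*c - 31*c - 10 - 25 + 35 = -18*c^2 + 18*c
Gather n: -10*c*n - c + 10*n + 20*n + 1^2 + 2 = -c + n*(30 - 10*c) + 3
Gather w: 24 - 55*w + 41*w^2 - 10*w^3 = -10*w^3 + 41*w^2 - 55*w + 24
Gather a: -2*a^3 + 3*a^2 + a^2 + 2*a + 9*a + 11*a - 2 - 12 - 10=-2*a^3 + 4*a^2 + 22*a - 24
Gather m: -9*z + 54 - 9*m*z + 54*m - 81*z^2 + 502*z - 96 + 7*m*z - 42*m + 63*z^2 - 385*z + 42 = m*(12 - 2*z) - 18*z^2 + 108*z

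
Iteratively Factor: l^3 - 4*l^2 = (l - 4)*(l^2) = l*(l - 4)*(l)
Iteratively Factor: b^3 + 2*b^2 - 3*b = (b)*(b^2 + 2*b - 3) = b*(b + 3)*(b - 1)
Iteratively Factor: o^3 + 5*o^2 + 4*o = (o + 1)*(o^2 + 4*o) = (o + 1)*(o + 4)*(o)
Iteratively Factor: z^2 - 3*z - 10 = (z - 5)*(z + 2)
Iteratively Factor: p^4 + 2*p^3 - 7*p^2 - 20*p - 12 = (p + 2)*(p^3 - 7*p - 6) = (p - 3)*(p + 2)*(p^2 + 3*p + 2) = (p - 3)*(p + 1)*(p + 2)*(p + 2)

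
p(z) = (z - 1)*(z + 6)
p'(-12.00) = -19.00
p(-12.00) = 78.00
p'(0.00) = 5.00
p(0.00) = -6.00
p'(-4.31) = -3.62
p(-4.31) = -8.97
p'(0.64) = 6.28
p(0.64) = -2.39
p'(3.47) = 11.94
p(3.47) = 23.39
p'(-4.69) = -4.38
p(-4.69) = -7.45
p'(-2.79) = -0.58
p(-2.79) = -12.17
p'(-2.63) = -0.26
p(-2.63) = -12.23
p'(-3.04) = -1.08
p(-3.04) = -11.96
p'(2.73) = 10.46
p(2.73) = 15.10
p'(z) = 2*z + 5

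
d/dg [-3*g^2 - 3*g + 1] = -6*g - 3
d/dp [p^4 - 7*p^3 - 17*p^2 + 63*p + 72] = 4*p^3 - 21*p^2 - 34*p + 63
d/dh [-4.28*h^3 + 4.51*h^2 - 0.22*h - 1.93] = -12.84*h^2 + 9.02*h - 0.22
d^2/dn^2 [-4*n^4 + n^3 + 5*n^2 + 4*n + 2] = -48*n^2 + 6*n + 10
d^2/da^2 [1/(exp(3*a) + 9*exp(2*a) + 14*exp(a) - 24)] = (2*(3*exp(2*a) + 18*exp(a) + 14)^2*exp(a) - (9*exp(2*a) + 36*exp(a) + 14)*(exp(3*a) + 9*exp(2*a) + 14*exp(a) - 24))*exp(a)/(exp(3*a) + 9*exp(2*a) + 14*exp(a) - 24)^3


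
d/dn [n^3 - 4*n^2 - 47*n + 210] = 3*n^2 - 8*n - 47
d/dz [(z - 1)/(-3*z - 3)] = -2/(3*(z + 1)^2)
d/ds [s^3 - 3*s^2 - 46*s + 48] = 3*s^2 - 6*s - 46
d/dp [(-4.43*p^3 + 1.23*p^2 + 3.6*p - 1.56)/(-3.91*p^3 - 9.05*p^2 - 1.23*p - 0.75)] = (44.9008*p^4 + 39.0498*p^3 + 22.7358*p^2 - 30.081*p - 4.6188)/(15.2881*p^6 + 70.771*p^5 + 91.5211*p^4 + 28.128*p^3 + 15.0879*p^2 + 1.845*p + 0.5625)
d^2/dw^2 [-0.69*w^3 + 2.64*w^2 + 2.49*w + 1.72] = 5.28 - 4.14*w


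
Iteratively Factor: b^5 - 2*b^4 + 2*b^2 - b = (b + 1)*(b^4 - 3*b^3 + 3*b^2 - b) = b*(b + 1)*(b^3 - 3*b^2 + 3*b - 1) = b*(b - 1)*(b + 1)*(b^2 - 2*b + 1) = b*(b - 1)^2*(b + 1)*(b - 1)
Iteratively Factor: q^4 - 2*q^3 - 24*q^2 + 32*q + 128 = (q + 2)*(q^3 - 4*q^2 - 16*q + 64) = (q + 2)*(q + 4)*(q^2 - 8*q + 16) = (q - 4)*(q + 2)*(q + 4)*(q - 4)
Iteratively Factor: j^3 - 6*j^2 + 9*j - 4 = (j - 4)*(j^2 - 2*j + 1) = (j - 4)*(j - 1)*(j - 1)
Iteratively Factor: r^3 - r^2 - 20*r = (r - 5)*(r^2 + 4*r) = (r - 5)*(r + 4)*(r)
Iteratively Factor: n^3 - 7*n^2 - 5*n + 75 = (n + 3)*(n^2 - 10*n + 25) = (n - 5)*(n + 3)*(n - 5)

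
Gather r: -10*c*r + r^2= -10*c*r + r^2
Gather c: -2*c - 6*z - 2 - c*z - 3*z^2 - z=c*(-z - 2) - 3*z^2 - 7*z - 2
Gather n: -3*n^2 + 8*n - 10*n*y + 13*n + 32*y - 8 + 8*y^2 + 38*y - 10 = -3*n^2 + n*(21 - 10*y) + 8*y^2 + 70*y - 18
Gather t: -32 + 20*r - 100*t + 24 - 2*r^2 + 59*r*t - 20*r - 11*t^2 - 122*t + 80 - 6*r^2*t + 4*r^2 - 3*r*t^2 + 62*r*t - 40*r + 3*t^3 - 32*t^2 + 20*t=2*r^2 - 40*r + 3*t^3 + t^2*(-3*r - 43) + t*(-6*r^2 + 121*r - 202) + 72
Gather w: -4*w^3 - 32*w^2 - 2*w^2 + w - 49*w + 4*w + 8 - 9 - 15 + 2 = -4*w^3 - 34*w^2 - 44*w - 14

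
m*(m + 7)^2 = m^3 + 14*m^2 + 49*m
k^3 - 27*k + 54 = (k - 3)^2*(k + 6)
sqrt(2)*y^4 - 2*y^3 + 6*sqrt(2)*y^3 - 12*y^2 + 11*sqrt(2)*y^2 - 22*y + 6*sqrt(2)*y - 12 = (y + 2)*(y + 3)*(y - sqrt(2))*(sqrt(2)*y + sqrt(2))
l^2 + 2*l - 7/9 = (l - 1/3)*(l + 7/3)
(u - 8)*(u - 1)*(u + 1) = u^3 - 8*u^2 - u + 8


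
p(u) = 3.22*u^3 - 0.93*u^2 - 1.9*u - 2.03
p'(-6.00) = 357.02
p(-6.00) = -719.63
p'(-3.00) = 90.62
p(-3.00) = -91.64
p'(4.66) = 199.21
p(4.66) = 294.77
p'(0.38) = -1.21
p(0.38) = -2.71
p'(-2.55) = 65.66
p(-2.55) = -56.62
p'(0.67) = 1.19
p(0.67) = -2.75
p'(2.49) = 53.36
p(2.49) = 37.18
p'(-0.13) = -1.49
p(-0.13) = -1.81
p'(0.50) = -0.42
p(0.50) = -2.81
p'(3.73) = 125.56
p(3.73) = 145.05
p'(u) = 9.66*u^2 - 1.86*u - 1.9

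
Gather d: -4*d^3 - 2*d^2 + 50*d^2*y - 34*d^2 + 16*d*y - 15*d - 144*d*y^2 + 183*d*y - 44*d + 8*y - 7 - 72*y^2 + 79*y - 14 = -4*d^3 + d^2*(50*y - 36) + d*(-144*y^2 + 199*y - 59) - 72*y^2 + 87*y - 21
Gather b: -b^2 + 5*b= -b^2 + 5*b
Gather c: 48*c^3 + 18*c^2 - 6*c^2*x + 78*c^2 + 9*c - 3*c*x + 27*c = 48*c^3 + c^2*(96 - 6*x) + c*(36 - 3*x)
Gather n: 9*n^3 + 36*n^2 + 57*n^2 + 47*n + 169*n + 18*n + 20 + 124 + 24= 9*n^3 + 93*n^2 + 234*n + 168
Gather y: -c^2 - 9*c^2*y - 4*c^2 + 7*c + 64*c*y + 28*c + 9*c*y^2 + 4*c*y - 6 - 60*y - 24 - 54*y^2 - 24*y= -5*c^2 + 35*c + y^2*(9*c - 54) + y*(-9*c^2 + 68*c - 84) - 30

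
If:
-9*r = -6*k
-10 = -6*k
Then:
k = 5/3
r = 10/9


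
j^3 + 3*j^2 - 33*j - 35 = (j - 5)*(j + 1)*(j + 7)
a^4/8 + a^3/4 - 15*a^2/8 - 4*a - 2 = (a/4 + 1)*(a/2 + 1/2)*(a - 4)*(a + 1)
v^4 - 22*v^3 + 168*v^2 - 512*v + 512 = (v - 8)^2*(v - 4)*(v - 2)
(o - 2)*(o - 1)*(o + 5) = o^3 + 2*o^2 - 13*o + 10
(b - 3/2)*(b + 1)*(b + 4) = b^3 + 7*b^2/2 - 7*b/2 - 6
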